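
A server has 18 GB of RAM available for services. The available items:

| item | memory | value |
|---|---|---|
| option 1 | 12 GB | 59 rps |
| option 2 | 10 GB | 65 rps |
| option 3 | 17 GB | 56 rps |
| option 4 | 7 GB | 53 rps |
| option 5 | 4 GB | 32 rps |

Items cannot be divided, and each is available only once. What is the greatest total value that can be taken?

118 rps

This is a 0/1 knapsack; check combinations near the capacity.
- option 2+option 4: memory 10+7=17, value 65+53=118
- option 2+option 5: memory 10+4=14, value 65+32=97
- option 1+option 5: memory 12+4=16, value 59+32=91
- option 4+option 5: memory 7+4=11, value 53+32=85
Best: 118 rps.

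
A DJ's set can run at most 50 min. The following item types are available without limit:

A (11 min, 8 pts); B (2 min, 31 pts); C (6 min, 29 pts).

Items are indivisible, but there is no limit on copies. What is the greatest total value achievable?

775 pts

Best value-per-unit is B at 31/2, and filling with it alone uses duration 25×2=50. No mix of the others beats 25×31 = 775.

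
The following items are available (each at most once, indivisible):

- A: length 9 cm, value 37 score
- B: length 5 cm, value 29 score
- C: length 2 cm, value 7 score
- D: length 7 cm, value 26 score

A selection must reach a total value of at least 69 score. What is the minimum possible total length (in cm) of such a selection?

16

Subsets with value ≥ 69, sorted by total length:
- A+B+C: length 16, value 73
- A+C+D: length 18, value 70
Minimum length: 16 cm.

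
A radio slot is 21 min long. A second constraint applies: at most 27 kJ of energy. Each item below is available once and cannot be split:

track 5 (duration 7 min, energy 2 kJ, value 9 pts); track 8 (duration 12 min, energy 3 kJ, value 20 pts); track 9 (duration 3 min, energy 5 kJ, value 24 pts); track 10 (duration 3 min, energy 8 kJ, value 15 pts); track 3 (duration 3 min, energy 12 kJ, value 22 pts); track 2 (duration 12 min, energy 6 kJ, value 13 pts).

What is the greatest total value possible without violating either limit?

70 pts

Feasible sets respecting both limits:
- track 5+track 9+track 10+track 3: duration 16, energy 27, value 70
- track 8+track 9+track 3: duration 18, energy 20, value 66
- track 9+track 10+track 3: duration 9, energy 25, value 61
Best: 70 pts.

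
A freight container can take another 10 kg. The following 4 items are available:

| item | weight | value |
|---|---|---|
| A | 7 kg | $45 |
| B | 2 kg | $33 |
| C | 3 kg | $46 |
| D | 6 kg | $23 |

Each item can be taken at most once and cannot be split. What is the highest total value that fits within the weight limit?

$91

Check high-value combinations within 10 kg:
- A+C: weight 7+3=10, value 45+46=91
- B+C: weight 2+3=5, value 33+46=79
- A+B: weight 7+2=9, value 45+33=78
- C+D: weight 3+6=9, value 46+23=69
- B+D: weight 2+6=8, value 33+23=56
Best: $91.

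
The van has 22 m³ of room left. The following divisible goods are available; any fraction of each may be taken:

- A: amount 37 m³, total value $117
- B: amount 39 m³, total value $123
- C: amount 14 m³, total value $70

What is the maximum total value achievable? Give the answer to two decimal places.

95.30

Take in order of value per unit:
- C (70/14 per unit): all 14 → value 70, running total 70.00
- A (117/37 per unit): 8 of 37 → value 8×117/37 = 25.2973, running total 95.30
Total 95.30.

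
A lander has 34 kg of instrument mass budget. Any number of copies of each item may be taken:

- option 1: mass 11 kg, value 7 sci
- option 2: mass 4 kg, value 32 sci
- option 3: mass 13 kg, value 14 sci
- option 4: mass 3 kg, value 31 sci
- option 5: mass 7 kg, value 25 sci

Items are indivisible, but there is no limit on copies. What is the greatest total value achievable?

Best value-per-unit is option 4 at 31/3; filling with it alone gives 11×31 = 341.
Optimal mix: 1×option 2 + 10×option 4 → mass 34, value 342.

342 sci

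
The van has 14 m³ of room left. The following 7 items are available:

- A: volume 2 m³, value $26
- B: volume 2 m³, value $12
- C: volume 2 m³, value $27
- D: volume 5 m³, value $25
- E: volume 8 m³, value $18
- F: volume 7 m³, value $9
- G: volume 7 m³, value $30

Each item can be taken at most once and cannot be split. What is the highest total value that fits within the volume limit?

Check high-value combinations within 14 m³:
- A+B+C+G: volume 2+2+2+7=13, value 26+12+27+30=95
- A+B+C+D: volume 2+2+2+5=11, value 26+12+27+25=90
- A+C+G: volume 2+2+7=11, value 26+27+30=83
- A+B+C+E: volume 2+2+2+8=14, value 26+12+27+18=83
Best: $95.

$95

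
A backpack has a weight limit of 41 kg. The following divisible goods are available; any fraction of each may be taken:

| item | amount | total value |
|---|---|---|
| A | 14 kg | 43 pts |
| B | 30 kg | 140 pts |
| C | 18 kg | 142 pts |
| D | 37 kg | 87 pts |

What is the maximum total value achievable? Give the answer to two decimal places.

Take in order of value per unit:
- C (142/18 per unit): all 18 → value 142, running total 142.00
- B (140/30 per unit): 23 of 30 → value 23×140/30 = 107.3333, running total 249.33
Total 249.33.

249.33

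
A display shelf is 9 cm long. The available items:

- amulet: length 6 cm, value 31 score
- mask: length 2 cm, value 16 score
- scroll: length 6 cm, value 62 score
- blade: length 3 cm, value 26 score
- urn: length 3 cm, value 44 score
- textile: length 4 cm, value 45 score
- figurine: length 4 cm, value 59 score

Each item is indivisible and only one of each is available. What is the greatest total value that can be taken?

119 score

Check high-value combinations within 9 cm:
- mask+urn+figurine: length 2+3+4=9, value 16+44+59=119
- scroll+urn: length 6+3=9, value 62+44=106
- mask+urn+textile: length 2+3+4=9, value 16+44+45=105
Best: 119 score.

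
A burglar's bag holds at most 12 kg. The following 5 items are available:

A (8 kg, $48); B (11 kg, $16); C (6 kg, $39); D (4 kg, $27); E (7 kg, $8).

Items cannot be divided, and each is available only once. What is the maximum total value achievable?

Check high-value combinations within 12 kg:
- A+D: weight 8+4=12, value 48+27=75
- C+D: weight 6+4=10, value 39+27=66
- A: weight 8, value 48
- C: weight 6, value 39
Best: $75.

$75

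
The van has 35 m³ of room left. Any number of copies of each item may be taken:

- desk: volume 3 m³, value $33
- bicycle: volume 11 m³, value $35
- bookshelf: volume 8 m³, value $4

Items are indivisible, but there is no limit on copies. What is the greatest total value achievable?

$363

Best value-per-unit is desk at 33/3, and filling with it alone uses volume 11×3=33. No mix of the others beats 11×33 = 363.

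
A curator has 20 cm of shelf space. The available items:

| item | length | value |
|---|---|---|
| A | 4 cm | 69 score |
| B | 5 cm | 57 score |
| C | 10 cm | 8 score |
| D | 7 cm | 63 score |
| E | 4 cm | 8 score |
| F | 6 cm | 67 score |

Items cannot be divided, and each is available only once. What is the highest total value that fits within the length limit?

201 score

This is a 0/1 knapsack; check combinations near the capacity.
- A+B+E+F: length 4+5+4+6=19, value 69+57+8+67=201
- A+D+F: length 4+7+6=17, value 69+63+67=199
- A+B+D+E: length 4+5+7+4=20, value 69+57+63+8=197
Best: 201 score.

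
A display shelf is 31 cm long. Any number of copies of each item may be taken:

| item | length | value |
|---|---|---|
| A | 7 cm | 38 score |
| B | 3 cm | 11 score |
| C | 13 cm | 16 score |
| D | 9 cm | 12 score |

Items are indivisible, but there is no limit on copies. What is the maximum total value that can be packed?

163 score

Best value-per-unit is A at 38/7; filling with it alone gives 4×38 = 152.
Optimal mix: 4×A + 1×B → length 31, value 163.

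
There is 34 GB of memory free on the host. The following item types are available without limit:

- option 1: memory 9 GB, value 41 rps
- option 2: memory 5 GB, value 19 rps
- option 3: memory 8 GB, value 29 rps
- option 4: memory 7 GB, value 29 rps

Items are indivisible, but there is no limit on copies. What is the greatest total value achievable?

152 rps

Best value-per-unit is option 1 at 41/9; filling with it alone gives 3×41 = 123.
Optimal mix: 3×option 1 + 1×option 4 → memory 34, value 152.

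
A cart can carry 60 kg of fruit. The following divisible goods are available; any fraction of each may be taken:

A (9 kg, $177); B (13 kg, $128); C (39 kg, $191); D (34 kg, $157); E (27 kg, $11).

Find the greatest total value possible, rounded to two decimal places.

Take in order of value per unit:
- A (177/9 per unit): all 9 → value 177, running total 177.00
- B (128/13 per unit): all 13 → value 128, running total 305.00
- C (191/39 per unit): 38 of 39 → value 38×191/39 = 186.1026, running total 491.10
Total 491.10.

491.10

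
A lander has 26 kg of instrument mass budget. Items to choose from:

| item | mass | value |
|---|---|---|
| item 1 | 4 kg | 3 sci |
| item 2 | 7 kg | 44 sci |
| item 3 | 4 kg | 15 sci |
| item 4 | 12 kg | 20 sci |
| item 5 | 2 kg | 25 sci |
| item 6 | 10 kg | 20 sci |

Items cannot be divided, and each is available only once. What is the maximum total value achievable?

104 sci

Check high-value combinations within 26 kg:
- item 2+item 3+item 5+item 6: mass 7+4+2+10=23, value 44+15+25+20=104
- item 2+item 3+item 4+item 5: mass 7+4+12+2=25, value 44+15+20+25=104
- item 1+item 2+item 5+item 6: mass 4+7+2+10=23, value 3+44+25+20=92
Best: 104 sci.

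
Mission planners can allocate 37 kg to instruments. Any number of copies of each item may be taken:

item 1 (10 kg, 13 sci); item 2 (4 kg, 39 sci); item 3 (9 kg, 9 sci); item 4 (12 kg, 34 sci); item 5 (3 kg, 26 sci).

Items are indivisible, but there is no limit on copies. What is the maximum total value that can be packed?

351 sci

Best value-per-unit is item 2 at 39/4, and filling with it alone uses mass 9×4=36. No mix of the others beats 9×39 = 351.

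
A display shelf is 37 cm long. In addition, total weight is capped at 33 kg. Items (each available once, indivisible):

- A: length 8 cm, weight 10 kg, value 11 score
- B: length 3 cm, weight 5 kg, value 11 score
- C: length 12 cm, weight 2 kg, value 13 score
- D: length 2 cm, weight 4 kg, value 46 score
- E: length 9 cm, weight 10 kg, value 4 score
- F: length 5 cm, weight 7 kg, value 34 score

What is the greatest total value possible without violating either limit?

115 score

Feasible sets respecting both limits:
- A+B+C+D+F: length 30, weight 28, value 115
- A+C+D+E+F: length 36, weight 33, value 108
- B+C+D+E+F: length 31, weight 28, value 108
Best: 115 score.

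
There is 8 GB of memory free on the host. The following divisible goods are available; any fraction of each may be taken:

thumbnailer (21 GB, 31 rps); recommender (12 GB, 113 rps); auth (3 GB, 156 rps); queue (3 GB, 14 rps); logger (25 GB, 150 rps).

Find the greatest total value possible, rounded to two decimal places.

203.08

Take in order of value per unit:
- auth (156/3 per unit): all 3 → value 156, running total 156.00
- recommender (113/12 per unit): 5 of 12 → value 5×113/12 = 47.0833, running total 203.08
Total 203.08.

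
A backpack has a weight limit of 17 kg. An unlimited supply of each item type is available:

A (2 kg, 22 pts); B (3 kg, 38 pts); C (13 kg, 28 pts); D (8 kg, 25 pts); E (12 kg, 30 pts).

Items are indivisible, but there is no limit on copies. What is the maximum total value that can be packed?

Best value-per-unit is B at 38/3; filling with it alone gives 5×38 = 190.
Optimal mix: 1×A + 5×B → weight 17, value 212.

212 pts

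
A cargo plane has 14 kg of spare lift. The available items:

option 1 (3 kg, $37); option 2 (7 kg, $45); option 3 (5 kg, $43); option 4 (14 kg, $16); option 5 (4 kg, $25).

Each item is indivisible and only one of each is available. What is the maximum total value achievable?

$107

This is a 0/1 knapsack; check combinations near the capacity.
- option 1+option 2+option 5: weight 3+7+4=14, value 37+45+25=107
- option 1+option 3+option 5: weight 3+5+4=12, value 37+43+25=105
- option 2+option 3: weight 7+5=12, value 45+43=88
Best: $107.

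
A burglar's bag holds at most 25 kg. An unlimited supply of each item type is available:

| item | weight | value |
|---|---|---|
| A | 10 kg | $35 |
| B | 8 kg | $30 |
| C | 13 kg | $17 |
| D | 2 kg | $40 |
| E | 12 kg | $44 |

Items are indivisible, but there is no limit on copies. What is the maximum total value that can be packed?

Best value-per-unit is D at 40/2, and filling with it alone uses weight 12×2=24. No mix of the others beats 12×40 = 480.

$480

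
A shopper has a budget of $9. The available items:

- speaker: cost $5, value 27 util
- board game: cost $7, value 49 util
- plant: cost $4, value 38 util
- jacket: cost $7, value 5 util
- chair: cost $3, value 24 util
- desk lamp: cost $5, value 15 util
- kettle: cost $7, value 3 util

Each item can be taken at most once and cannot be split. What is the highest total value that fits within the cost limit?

65 util

Check high-value combinations within $9:
- speaker+plant: cost 5+4=9, value 27+38=65
- plant+chair: cost 4+3=7, value 38+24=62
- plant+desk lamp: cost 4+5=9, value 38+15=53
- speaker+chair: cost 5+3=8, value 27+24=51
- board game: cost 7, value 49
Best: 65 util.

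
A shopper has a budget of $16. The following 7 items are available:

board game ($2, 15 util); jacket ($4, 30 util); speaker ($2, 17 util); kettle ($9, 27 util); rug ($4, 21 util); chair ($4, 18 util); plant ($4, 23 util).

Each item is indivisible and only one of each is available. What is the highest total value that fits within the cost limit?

Check high-value combinations within $16:
- board game+jacket+speaker+rug+plant: cost 2+4+2+4+4=16, value 15+30+17+21+23=106
- board game+jacket+speaker+chair+plant: cost 2+4+2+4+4=16, value 15+30+17+18+23=103
- board game+jacket+speaker+rug+chair: cost 2+4+2+4+4=16, value 15+30+17+21+18=101
- board game+speaker+rug+chair+plant: cost 2+2+4+4+4=16, value 15+17+21+18+23=94
- jacket+rug+chair+plant: cost 4+4+4+4=16, value 30+21+18+23=92
Best: 106 util.

106 util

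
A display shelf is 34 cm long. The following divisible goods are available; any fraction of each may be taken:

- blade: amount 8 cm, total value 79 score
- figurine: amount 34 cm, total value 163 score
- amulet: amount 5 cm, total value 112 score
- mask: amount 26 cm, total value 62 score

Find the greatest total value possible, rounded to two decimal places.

291.68

Take in order of value per unit:
- amulet (112/5 per unit): all 5 → value 112, running total 112.00
- blade (79/8 per unit): all 8 → value 79, running total 191.00
- figurine (163/34 per unit): 21 of 34 → value 21×163/34 = 100.6765, running total 291.68
Total 291.68.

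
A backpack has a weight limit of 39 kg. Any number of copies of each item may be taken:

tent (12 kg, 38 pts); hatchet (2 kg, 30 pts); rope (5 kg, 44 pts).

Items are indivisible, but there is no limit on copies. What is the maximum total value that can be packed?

Best value-per-unit is hatchet at 30/2, and filling with it alone uses weight 19×2=38. No mix of the others beats 19×30 = 570.

570 pts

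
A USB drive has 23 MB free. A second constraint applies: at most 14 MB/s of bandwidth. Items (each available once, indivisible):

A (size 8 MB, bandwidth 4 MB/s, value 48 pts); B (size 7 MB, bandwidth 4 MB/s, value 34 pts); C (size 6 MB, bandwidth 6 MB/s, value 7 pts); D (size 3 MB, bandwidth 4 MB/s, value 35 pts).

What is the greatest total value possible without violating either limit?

117 pts

Feasible sets respecting both limits:
- A+B+D: size 18, bandwidth 12, value 117
- A+C+D: size 17, bandwidth 14, value 90
- A+B+C: size 21, bandwidth 14, value 89
- A+D: size 11, bandwidth 8, value 83
Best: 117 pts.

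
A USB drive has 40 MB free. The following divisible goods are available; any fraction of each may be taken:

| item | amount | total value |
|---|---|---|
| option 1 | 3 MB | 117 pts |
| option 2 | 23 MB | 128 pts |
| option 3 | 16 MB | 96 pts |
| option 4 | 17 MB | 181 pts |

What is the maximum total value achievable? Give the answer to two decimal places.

Take in order of value per unit:
- option 1 (117/3 per unit): all 3 → value 117, running total 117.00
- option 4 (181/17 per unit): all 17 → value 181, running total 298.00
- option 3 (96/16 per unit): all 16 → value 96, running total 394.00
- option 2 (128/23 per unit): 4 of 23 → value 4×128/23 = 22.2609, running total 416.26
Total 416.26.

416.26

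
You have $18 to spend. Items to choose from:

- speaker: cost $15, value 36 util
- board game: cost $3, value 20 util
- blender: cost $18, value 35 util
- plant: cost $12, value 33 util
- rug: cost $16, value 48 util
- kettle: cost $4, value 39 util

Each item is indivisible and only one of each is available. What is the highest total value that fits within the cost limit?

Check high-value combinations within $18:
- plant+kettle: cost 12+4=16, value 33+39=72
- board game+kettle: cost 3+4=7, value 20+39=59
- speaker+board game: cost 15+3=18, value 36+20=56
- board game+plant: cost 3+12=15, value 20+33=53
Best: 72 util.

72 util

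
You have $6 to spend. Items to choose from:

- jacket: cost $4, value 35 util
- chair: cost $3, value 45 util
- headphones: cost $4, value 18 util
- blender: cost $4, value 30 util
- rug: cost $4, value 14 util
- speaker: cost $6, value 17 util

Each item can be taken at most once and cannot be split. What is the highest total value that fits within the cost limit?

45 util

This is a 0/1 knapsack; check combinations near the capacity.
- chair: cost 3, value 45
- jacket: cost 4, value 35
- blender: cost 4, value 30
Best: 45 util.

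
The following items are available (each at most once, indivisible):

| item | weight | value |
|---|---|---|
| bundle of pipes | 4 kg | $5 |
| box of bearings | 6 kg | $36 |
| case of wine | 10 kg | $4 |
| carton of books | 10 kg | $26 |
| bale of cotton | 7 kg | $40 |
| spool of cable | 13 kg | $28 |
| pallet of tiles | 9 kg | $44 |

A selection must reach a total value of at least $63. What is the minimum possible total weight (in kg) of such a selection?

Subsets with value ≥ 63, sorted by total weight:
- box of bearings+bale of cotton: weight 13, value 76
- box of bearings+pallet of tiles: weight 15, value 80
Minimum weight: 13 kg.

13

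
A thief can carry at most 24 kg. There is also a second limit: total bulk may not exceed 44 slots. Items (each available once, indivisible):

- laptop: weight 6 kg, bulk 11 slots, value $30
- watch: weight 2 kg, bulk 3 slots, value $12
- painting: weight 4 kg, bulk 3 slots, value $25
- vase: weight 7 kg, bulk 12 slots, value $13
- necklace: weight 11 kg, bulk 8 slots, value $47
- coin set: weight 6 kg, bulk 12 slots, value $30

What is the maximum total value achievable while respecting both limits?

Feasible sets respecting both limits:
- laptop+watch+painting+necklace: weight 23, bulk 25, value 114
- watch+painting+necklace+coin set: weight 23, bulk 26, value 114
- laptop+necklace+coin set: weight 23, bulk 31, value 107
- laptop+painting+necklace: weight 21, bulk 22, value 102
Best: $114.

$114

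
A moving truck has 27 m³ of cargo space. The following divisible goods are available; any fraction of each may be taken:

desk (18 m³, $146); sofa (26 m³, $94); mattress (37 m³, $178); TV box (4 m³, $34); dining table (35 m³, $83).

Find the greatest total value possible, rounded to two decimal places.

204.05

Take in order of value per unit:
- TV box (34/4 per unit): all 4 → value 34, running total 34.00
- desk (146/18 per unit): all 18 → value 146, running total 180.00
- mattress (178/37 per unit): 5 of 37 → value 5×178/37 = 24.0541, running total 204.05
Total 204.05.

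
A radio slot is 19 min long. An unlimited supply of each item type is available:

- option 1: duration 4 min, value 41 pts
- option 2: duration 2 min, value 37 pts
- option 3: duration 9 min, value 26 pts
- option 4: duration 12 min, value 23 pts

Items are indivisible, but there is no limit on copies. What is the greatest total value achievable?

333 pts

Best value-per-unit is option 2 at 37/2, and filling with it alone uses duration 9×2=18. No mix of the others beats 9×37 = 333.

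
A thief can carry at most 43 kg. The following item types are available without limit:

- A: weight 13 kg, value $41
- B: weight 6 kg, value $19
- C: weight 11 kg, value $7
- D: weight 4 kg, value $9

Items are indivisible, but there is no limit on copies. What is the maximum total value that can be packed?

Best value-per-unit is B at 19/6; filling with it alone gives 7×19 = 133.
Optimal mix: 1×A + 5×B → weight 43, value 136.

$136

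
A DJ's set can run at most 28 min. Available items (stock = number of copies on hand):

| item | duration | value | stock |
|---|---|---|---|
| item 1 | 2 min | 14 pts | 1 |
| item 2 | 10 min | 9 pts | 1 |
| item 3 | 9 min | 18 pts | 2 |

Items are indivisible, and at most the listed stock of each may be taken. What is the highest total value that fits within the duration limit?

50 pts

Top feasible selections:
- 1×item 1 + 2×item 3: duration 20, value 50
- 1×item 2 + 2×item 3: duration 28, value 45
Best: 50 pts.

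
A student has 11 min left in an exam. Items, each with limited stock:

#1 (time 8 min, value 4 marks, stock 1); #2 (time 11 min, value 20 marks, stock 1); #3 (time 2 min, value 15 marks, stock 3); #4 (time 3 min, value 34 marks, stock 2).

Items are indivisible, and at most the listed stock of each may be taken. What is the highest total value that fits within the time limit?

Best selections within time 11 and stock limits:
- 2×#3 + 2×#4: time 10, value 98
- 1×#3 + 2×#4: time 8, value 83
Best: 98 marks.

98 marks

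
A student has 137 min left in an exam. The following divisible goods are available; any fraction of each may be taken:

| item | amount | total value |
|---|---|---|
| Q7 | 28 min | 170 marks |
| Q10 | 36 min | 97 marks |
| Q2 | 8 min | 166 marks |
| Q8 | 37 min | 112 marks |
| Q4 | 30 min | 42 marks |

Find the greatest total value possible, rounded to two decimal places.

Take in order of value per unit:
- Q2 (166/8 per unit): all 8 → value 166, running total 166.00
- Q7 (170/28 per unit): all 28 → value 170, running total 336.00
- Q8 (112/37 per unit): all 37 → value 112, running total 448.00
- Q10 (97/36 per unit): all 36 → value 97, running total 545.00
- Q4 (42/30 per unit): 28 of 30 → value 28×42/30 = 39.2000, running total 584.20
Total 584.20.

584.20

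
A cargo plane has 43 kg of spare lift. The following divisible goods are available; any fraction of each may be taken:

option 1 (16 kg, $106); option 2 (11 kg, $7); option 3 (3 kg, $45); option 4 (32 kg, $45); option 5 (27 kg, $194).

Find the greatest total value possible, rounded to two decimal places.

Take in order of value per unit:
- option 3 (45/3 per unit): all 3 → value 45, running total 45.00
- option 5 (194/27 per unit): all 27 → value 194, running total 239.00
- option 1 (106/16 per unit): 13 of 16 → value 13×106/16 = 86.1250, running total 325.13
Total 325.13.

325.13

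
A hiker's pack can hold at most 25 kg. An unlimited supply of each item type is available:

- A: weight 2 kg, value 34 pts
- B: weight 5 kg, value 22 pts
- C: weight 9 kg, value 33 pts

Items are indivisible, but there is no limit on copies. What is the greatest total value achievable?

Best value-per-unit is A at 34/2, and filling with it alone uses weight 12×2=24. No mix of the others beats 12×34 = 408.

408 pts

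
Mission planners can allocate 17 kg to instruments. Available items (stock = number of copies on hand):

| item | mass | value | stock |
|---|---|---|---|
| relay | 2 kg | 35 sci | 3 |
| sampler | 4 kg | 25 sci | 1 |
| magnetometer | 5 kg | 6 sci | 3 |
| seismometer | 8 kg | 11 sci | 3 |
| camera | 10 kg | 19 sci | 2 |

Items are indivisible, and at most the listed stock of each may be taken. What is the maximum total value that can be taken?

Best selections within mass 17 and stock limits:
- 3×relay + 1×sampler + 1×magnetometer: mass 15, value 136
- 3×relay + 1×sampler: mass 10, value 130
- 3×relay + 1×camera: mass 16, value 124
Best: 136 sci.

136 sci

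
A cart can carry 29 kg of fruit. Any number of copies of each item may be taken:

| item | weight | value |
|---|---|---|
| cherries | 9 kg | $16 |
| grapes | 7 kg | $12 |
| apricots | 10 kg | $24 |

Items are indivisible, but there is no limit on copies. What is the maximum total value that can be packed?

$64

Best value-per-unit is apricots at 24/10; filling with it alone gives 2×24 = 48.
Optimal mix: 1×cherries + 2×apricots → weight 29, value 64.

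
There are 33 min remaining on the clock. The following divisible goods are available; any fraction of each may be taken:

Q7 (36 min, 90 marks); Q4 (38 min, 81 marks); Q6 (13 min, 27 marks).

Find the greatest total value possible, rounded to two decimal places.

Take in order of value per unit:
- Q7 (90/36 per unit): 33 of 36 → value 33×90/36 = 82.5000, running total 82.50
Total 82.50.

82.50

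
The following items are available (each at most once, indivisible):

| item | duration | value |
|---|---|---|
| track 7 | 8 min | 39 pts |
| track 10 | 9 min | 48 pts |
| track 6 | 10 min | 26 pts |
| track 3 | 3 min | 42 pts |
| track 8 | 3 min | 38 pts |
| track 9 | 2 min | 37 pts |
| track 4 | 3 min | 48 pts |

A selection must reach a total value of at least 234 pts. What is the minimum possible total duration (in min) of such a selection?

28

Subsets with value ≥ 234, sorted by total duration:
- track 7+track 10+track 3+track 8+track 9+track 4: duration 28, value 252
- track 10+track 6+track 3+track 8+track 9+track 4: duration 30, value 239
Minimum duration: 28 min.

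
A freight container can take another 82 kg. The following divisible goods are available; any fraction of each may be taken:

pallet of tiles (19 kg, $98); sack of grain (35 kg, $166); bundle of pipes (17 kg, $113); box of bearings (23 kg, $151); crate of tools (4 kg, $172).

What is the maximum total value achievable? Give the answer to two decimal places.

624.11

Take in order of value per unit:
- crate of tools (172/4 per unit): all 4 → value 172, running total 172.00
- bundle of pipes (113/17 per unit): all 17 → value 113, running total 285.00
- box of bearings (151/23 per unit): all 23 → value 151, running total 436.00
- pallet of tiles (98/19 per unit): all 19 → value 98, running total 534.00
- sack of grain (166/35 per unit): 19 of 35 → value 19×166/35 = 90.1143, running total 624.11
Total 624.11.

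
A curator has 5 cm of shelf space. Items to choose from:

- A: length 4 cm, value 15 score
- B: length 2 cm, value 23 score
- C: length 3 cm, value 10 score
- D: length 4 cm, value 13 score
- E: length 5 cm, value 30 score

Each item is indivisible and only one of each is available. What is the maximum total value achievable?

Check high-value combinations within 5 cm:
- B+C: length 2+3=5, value 23+10=33
- E: length 5, value 30
- B: length 2, value 23
- A: length 4, value 15
Best: 33 score.

33 score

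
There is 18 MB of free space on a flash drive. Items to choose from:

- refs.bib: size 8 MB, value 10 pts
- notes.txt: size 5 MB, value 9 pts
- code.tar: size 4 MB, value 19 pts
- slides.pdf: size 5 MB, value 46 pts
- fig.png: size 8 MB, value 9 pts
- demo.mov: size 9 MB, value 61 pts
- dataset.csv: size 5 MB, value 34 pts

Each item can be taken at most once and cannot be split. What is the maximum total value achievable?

This is a 0/1 knapsack; check combinations near the capacity.
- code.tar+slides.pdf+demo.mov: size 4+5+9=18, value 19+46+61=126
- code.tar+demo.mov+dataset.csv: size 4+9+5=18, value 19+61+34=114
- slides.pdf+demo.mov: size 5+9=14, value 46+61=107
- code.tar+slides.pdf+dataset.csv: size 4+5+5=14, value 19+46+34=99
Best: 126 pts.

126 pts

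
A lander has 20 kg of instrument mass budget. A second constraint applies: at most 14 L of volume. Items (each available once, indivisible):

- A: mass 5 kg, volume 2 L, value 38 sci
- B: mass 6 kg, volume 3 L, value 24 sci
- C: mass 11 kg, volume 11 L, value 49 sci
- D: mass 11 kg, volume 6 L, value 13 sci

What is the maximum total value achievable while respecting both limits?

87 sci

Feasible sets respecting both limits:
- A+C: mass 16, volume 13, value 87
- B+C: mass 17, volume 14, value 73
- A+B: mass 11, volume 5, value 62
Best: 87 sci.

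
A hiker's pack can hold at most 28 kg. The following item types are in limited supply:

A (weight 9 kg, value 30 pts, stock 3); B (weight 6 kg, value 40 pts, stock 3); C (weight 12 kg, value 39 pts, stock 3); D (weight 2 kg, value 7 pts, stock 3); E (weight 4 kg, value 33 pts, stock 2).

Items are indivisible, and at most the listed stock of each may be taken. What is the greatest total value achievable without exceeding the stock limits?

193 pts

Top feasible selections:
- 3×B + 1×D + 2×E: weight 28, value 193
- 3×B + 2×E: weight 26, value 186
Best: 193 pts.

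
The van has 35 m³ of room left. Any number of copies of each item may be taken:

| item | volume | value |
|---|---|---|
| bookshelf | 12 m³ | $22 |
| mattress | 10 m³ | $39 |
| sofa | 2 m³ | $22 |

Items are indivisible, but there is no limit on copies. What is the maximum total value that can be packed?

$374

Best value-per-unit is sofa at 22/2, and filling with it alone uses volume 17×2=34. No mix of the others beats 17×22 = 374.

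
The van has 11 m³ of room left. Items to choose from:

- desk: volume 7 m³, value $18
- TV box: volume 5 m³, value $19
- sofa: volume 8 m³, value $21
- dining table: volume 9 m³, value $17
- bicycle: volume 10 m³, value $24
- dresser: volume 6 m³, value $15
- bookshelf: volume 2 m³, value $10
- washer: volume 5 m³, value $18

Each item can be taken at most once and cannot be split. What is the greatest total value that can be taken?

$37

Check high-value combinations within 11 m³:
- TV box+washer: volume 5+5=10, value 19+18=37
- TV box+dresser: volume 5+6=11, value 19+15=34
- dresser+washer: volume 6+5=11, value 15+18=33
- sofa+bookshelf: volume 8+2=10, value 21+10=31
Best: $37.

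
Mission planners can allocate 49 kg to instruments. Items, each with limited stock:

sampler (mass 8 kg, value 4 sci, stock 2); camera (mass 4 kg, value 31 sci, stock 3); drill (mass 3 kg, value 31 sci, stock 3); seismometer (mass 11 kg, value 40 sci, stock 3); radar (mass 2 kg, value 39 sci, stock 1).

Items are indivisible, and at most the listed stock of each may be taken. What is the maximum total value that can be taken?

305 sci

Best selections within mass 49 and stock limits:
- 3×camera + 3×drill + 2×seismometer + 1×radar: mass 45, value 305
- 1×camera + 3×drill + 3×seismometer + 1×radar: mass 48, value 283
- 2×camera + 2×drill + 3×seismometer + 1×radar: mass 49, value 283
Best: 305 sci.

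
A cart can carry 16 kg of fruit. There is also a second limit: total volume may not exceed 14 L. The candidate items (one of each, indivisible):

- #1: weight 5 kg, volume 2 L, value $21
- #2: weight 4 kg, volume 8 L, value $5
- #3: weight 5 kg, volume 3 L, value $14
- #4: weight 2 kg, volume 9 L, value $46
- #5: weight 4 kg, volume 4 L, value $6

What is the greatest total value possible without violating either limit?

$81

Feasible sets respecting both limits:
- #1+#3+#4: weight 12, volume 14, value 81
- #1+#4: weight 7, volume 11, value 67
- #3+#4: weight 7, volume 12, value 60
- #4+#5: weight 6, volume 13, value 52
Best: $81.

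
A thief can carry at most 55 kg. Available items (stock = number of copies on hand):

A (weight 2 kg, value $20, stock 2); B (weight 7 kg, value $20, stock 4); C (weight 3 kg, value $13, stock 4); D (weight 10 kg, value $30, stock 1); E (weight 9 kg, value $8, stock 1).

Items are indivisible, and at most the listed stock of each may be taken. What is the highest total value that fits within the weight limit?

$202

Top feasible selections:
- 2×A + 4×B + 4×C + 1×D: weight 54, value 202
- 2×A + 4×B + 3×C + 1×D: weight 51, value 189
- 2×A + 3×B + 4×C + 1×D: weight 47, value 182
- 1×A + 4×B + 4×C + 1×D: weight 52, value 182
Best: $202.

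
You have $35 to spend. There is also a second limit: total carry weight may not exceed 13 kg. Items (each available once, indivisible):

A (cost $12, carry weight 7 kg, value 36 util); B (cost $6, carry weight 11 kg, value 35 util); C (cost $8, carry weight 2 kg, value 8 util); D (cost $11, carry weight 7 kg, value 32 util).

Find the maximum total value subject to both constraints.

44 util

Feasible sets respecting both limits:
- A+C: cost 20, carry weight 9, value 44
- B+C: cost 14, carry weight 13, value 43
- C+D: cost 19, carry weight 9, value 40
- A: cost 12, carry weight 7, value 36
Best: 44 util.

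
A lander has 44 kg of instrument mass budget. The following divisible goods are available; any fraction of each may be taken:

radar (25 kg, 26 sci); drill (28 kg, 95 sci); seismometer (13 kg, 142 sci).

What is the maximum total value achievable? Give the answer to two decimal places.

Take in order of value per unit:
- seismometer (142/13 per unit): all 13 → value 142, running total 142.00
- drill (95/28 per unit): all 28 → value 95, running total 237.00
- radar (26/25 per unit): 3 of 25 → value 3×26/25 = 3.1200, running total 240.12
Total 240.12.

240.12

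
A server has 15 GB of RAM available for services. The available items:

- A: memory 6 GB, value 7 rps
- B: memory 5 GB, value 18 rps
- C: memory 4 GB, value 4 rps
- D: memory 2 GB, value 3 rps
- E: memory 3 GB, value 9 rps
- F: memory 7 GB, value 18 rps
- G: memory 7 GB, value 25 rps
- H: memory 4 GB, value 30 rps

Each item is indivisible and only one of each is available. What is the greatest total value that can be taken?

This is a 0/1 knapsack; check combinations near the capacity.
- E+G+H: memory 3+7+4=14, value 9+25+30=64
- B+D+E+H: memory 5+2+3+4=14, value 18+3+9+30=60
- C+G+H: memory 4+7+4=15, value 4+25+30=59
- D+G+H: memory 2+7+4=13, value 3+25+30=58
Best: 64 rps.

64 rps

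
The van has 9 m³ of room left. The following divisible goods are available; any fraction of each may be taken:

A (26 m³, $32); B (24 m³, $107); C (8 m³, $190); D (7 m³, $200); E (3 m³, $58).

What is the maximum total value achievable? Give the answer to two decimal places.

Take in order of value per unit:
- D (200/7 per unit): all 7 → value 200, running total 200.00
- C (190/8 per unit): 2 of 8 → value 2×190/8 = 47.5000, running total 247.50
Total 247.50.

247.50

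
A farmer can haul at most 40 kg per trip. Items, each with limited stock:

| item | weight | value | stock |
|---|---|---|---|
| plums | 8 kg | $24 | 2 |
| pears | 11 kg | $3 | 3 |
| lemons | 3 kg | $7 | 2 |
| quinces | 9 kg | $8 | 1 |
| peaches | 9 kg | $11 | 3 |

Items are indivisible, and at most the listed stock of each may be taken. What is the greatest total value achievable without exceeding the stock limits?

$84

Top feasible selections:
- 2×plums + 2×lemons + 2×peaches: weight 40, value 84
- 2×plums + 2×lemons + 1×quinces + 1×peaches: weight 40, value 81
- 2×plums + 1×lemons + 2×peaches: weight 37, value 77
- 2×plums + 1×lemons + 1×quinces + 1×peaches: weight 37, value 74
Best: $84.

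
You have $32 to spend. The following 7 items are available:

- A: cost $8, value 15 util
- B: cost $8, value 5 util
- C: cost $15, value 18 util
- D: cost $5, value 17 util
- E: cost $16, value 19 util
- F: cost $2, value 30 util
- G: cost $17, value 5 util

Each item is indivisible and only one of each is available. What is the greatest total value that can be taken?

Check high-value combinations within $32:
- A+D+E+F: cost 8+5+16+2=31, value 15+17+19+30=81
- A+C+D+F: cost 8+15+5+2=30, value 15+18+17+30=80
- B+D+E+F: cost 8+5+16+2=31, value 5+17+19+30=71
- B+C+D+F: cost 8+15+5+2=30, value 5+18+17+30=70
Best: 81 util.

81 util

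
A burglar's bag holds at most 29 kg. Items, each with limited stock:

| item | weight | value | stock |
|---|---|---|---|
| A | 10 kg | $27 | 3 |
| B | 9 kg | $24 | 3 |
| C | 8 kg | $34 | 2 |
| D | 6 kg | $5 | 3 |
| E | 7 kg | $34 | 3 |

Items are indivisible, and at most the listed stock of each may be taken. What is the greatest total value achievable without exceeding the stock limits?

$136

Best selections within weight 29 and stock limits:
- 1×C + 3×E: weight 29, value 136
- 1×D + 3×E: weight 27, value 107
- 1×C + 1×D + 2×E: weight 28, value 107
Best: $136.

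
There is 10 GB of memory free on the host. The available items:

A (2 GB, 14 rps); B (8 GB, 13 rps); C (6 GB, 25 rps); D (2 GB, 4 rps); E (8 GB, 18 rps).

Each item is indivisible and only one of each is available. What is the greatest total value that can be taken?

Check high-value combinations within 10 GB:
- A+C+D: memory 2+6+2=10, value 14+25+4=43
- A+C: memory 2+6=8, value 14+25=39
- A+E: memory 2+8=10, value 14+18=32
Best: 43 rps.

43 rps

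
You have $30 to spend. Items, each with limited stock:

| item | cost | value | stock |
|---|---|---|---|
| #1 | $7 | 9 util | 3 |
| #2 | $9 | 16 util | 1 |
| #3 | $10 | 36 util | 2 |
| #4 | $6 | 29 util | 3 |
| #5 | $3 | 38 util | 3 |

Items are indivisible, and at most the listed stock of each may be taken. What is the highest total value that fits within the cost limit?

201 util

Best selections within cost 30 and stock limits:
- 3×#4 + 3×#5: cost 27, value 201
- 1×#2 + 2×#4 + 3×#5: cost 30, value 188
- 2×#3 + 3×#5: cost 29, value 186
Best: 201 util.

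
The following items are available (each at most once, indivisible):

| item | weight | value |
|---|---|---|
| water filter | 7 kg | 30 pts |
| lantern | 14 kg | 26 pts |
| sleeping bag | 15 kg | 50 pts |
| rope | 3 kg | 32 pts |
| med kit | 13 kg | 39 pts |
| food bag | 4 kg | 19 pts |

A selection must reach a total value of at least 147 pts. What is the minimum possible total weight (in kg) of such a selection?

38

Subsets with value ≥ 147, sorted by total weight:
- water filter+sleeping bag+rope+med kit: weight 38, value 151
- water filter+sleeping bag+rope+med kit+food bag: weight 42, value 170
- water filter+lantern+sleeping bag+rope+food bag: weight 43, value 157
- lantern+sleeping bag+rope+med kit: weight 45, value 147
Minimum weight: 38 kg.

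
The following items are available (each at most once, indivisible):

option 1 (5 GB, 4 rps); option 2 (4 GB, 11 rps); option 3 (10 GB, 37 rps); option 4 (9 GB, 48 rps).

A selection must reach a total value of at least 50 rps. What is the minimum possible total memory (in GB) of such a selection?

13

Subsets with value ≥ 50, sorted by total memory:
- option 2+option 4: memory 13, value 59
- option 1+option 4: memory 14, value 52
- option 1+option 2+option 4: memory 18, value 63
Minimum memory: 13 GB.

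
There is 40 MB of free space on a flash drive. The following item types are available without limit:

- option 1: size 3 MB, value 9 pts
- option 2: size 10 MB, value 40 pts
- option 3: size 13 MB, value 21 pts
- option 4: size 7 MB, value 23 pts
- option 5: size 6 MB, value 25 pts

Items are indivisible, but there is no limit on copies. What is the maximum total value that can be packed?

Best value-per-unit is option 5 at 25/6; filling with it alone gives 6×25 = 150.
Optimal mix: 1×option 2 + 5×option 5 → size 40, value 165.

165 pts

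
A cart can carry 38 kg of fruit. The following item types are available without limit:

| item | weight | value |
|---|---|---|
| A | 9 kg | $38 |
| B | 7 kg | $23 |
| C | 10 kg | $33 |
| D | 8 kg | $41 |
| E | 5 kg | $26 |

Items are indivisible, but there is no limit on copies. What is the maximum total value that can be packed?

$197

Best value-per-unit is E at 26/5; filling with it alone gives 7×26 = 182.
Optimal mix: 1×D + 6×E → weight 38, value 197.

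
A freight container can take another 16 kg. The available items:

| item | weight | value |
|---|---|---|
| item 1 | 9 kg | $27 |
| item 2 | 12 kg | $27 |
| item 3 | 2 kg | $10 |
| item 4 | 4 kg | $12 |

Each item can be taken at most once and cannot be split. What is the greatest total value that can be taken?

Check high-value combinations within 16 kg:
- item 1+item 3+item 4: weight 9+2+4=15, value 27+10+12=49
- item 1+item 4: weight 9+4=13, value 27+12=39
- item 2+item 4: weight 12+4=16, value 27+12=39
Best: $49.

$49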